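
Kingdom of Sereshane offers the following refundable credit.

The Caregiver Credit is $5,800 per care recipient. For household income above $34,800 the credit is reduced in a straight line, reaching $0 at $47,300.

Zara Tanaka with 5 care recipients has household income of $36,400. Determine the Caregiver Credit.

$25,288

Caregiver Credit: base = 5 × $5,800 = $29,000. $36,400 is $1,600 into a $12,500 phase-out range, leaving 10,900/12,500 of the credit: $29,000 × 10,900/12,500 = $25,288.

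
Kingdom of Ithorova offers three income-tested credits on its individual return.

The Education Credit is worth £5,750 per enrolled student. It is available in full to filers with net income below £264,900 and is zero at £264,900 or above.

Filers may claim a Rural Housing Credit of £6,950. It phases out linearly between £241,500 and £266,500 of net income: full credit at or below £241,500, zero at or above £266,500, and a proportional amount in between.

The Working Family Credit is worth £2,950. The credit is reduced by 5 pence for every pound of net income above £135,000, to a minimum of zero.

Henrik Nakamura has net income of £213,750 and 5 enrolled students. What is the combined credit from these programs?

£35,700

Education Credit: base = 5 × £5,750 = £28,750. £213,750 is below the £264,900 cutoff, so the full £28,750 applies.
Rural Housing Credit: £213,750 is at or below the £241,500 threshold, so the full £6,950 applies.
Working Family Credit: 5% of the £78,750 excess over £135,000 is £3,937.50 ≥ base, so the credit is £0.
Total: £28,750 + £6,950 + £0 = £35,700.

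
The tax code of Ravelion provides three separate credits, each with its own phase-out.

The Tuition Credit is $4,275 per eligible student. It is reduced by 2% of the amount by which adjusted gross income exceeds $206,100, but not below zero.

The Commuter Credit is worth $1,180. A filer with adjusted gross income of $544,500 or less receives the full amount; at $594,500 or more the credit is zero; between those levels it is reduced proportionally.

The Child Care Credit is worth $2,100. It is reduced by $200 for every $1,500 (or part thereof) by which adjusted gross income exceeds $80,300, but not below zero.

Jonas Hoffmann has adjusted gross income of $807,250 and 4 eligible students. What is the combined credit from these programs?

Tuition Credit: base = 4 × $4,275 = $17,100. 2% of the $601,150 excess over $206,100 is $12,023; credit = $17,100 − $12,023 = $5,077.
Commuter Credit: $807,250 is at or above $594,500, so the credit is $0.
Child Care Credit: income exceeds $80,300 by $726,950 → 485 increments × $200 = $97,000 ≥ base, so the credit is $0.
Total: $5,077 + $0 + $0 = $5,077.

$5,077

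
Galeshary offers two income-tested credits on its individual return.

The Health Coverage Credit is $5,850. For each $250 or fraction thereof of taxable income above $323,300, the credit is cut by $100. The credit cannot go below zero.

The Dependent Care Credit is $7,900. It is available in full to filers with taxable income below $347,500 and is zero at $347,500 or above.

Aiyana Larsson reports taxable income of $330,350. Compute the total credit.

$10,850

Health Coverage Credit: income exceeds $323,300 by $7,050, which is 29 full-or-partial $250 increments; reduction = 29 × $100 = $2,900, leaving $2,950.
Dependent Care Credit: $330,350 is below the $347,500 cutoff, so the full $7,900 applies.
Total: $2,950 + $7,900 = $10,850.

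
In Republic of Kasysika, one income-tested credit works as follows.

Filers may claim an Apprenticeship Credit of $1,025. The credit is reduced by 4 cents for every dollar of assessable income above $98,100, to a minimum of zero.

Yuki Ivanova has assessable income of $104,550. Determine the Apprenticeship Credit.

Apprenticeship Credit: 4% of the $6,450 excess over $98,100 is $258; credit = $1,025 − $258 = $767.

$767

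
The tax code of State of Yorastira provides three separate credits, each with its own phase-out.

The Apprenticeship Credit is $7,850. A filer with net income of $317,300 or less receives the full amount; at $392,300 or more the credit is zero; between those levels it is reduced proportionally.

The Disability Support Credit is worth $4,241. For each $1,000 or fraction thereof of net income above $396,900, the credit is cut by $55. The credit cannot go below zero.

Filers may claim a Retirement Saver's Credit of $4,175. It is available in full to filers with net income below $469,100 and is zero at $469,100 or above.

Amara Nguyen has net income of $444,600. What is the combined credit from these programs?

$5,776

Apprenticeship Credit: $444,600 is at or above $392,300, so the credit is $0.
Disability Support Credit: income exceeds $396,900 by $47,700, which is 48 full-or-partial $1,000 increments; reduction = 48 × $55 = $2,640, leaving $1,601.
Retirement Saver's Credit: $444,600 is below the $469,100 cutoff, so the full $4,175 applies.
Total: $0 + $1,601 + $4,175 = $5,776.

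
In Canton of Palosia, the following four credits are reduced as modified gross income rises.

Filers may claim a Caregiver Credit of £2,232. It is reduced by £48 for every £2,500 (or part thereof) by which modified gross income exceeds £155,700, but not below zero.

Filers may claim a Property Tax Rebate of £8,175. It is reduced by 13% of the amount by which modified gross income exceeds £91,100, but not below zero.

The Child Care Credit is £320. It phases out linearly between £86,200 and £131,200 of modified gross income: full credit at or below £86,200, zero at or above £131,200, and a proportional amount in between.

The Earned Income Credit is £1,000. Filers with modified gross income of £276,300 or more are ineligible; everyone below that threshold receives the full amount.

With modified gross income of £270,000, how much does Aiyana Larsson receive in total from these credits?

Caregiver Credit: income exceeds £155,700 by £114,300, which is 46 full-or-partial £2,500 increments; reduction = 46 × £48 = £2,208, leaving £24.
Property Tax Rebate: 13% of the £178,900 excess over £91,100 is £23,257 ≥ base, so the credit is £0.
Child Care Credit: £270,000 is at or above £131,200, so the credit is £0.
Earned Income Credit: £270,000 is below the £276,300 cutoff, so the full £1,000 applies.
Total: £24 + £0 + £0 + £1,000 = £1,024.

£1,024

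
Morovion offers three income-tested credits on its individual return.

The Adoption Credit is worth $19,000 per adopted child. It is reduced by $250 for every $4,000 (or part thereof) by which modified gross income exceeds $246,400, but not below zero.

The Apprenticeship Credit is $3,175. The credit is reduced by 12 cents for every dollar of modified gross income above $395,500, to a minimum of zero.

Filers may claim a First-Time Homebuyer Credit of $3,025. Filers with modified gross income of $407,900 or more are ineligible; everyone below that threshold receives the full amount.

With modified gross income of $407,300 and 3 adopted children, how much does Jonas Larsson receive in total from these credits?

Adoption Credit: base = 3 × $19,000 = $57,000. income exceeds $246,400 by $160,900, which is 41 full-or-partial $4,000 increments; reduction = 41 × $250 = $10,250, leaving $46,750.
Apprenticeship Credit: 12% of the $11,800 excess over $395,500 is $1,416; credit = $3,175 − $1,416 = $1,759.
First-Time Homebuyer Credit: $407,300 is below the $407,900 cutoff, so the full $3,025 applies.
Total: $46,750 + $1,759 + $3,025 = $51,534.

$51,534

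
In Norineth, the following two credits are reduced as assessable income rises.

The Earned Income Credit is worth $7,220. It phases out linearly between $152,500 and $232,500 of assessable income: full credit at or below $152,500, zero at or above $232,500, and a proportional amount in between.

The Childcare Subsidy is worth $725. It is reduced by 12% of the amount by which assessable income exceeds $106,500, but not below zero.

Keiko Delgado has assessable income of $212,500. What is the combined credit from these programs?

Earned Income Credit: $212,500 is $60,000 into a $80,000 phase-out range, leaving 20,000/80,000 of the credit: $7,220 × 20,000/80,000 = $1,805.
Childcare Subsidy: 12% of the $106,000 excess over $106,500 is $12,720 ≥ base, so the credit is $0.
Total: $1,805 + $0 = $1,805.

$1,805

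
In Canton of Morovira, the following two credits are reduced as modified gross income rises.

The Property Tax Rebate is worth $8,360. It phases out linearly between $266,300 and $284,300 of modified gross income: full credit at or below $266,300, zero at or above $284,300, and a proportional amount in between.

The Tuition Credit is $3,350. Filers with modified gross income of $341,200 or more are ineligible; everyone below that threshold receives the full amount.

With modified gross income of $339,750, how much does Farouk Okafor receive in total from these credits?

Property Tax Rebate: $339,750 is at or above $284,300, so the credit is $0.
Tuition Credit: $339,750 is below the $341,200 cutoff, so the full $3,350 applies.
Total: $0 + $3,350 = $3,350.

$3,350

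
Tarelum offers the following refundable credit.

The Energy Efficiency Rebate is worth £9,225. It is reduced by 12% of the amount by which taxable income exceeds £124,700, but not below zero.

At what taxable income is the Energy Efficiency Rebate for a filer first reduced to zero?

The credit falls by 12% of each pound above £124,700, so it reaches zero when the excess is £9,225 / 12% = £76,875: income = £124,700 + £76,875 = £201,575.

£201,575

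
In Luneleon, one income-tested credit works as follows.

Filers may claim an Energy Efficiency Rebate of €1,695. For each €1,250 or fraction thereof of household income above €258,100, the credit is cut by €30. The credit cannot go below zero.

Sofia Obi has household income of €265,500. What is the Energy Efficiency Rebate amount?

Energy Efficiency Rebate: income exceeds €258,100 by €7,400, which is 6 full-or-partial €1,250 increments; reduction = 6 × €30 = €180, leaving €1,515.

€1,515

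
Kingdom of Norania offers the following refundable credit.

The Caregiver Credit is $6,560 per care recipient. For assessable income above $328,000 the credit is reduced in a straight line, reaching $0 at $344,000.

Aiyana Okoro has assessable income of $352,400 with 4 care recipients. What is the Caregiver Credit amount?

Caregiver Credit: base = 4 × $6,560 = $26,240. $352,400 is at or above $344,000, so the credit is $0.

$0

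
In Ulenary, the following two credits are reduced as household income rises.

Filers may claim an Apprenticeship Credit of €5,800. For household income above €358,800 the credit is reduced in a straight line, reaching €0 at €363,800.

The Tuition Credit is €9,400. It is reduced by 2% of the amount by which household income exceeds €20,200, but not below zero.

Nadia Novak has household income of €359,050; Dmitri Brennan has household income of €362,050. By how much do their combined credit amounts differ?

€3,540

Nadia (€359,050): Apprenticeship Credit: €359,050 is €250 into a €5,000 phase-out range, leaving 4,750/5,000 of the credit: €5,800 × 4,750/5,000 = €5,510. Tuition Credit: 2% of the €338,850 excess over €20,200 is €6,777; credit = €9,400 − €6,777 = €2,623. total €5,510 + €2,623 = €8,133
Dmitri (€362,050): Apprenticeship Credit: €362,050 is €3,250 into a €5,000 phase-out range, leaving 1,750/5,000 of the credit: €5,800 × 1,750/5,000 = €2,030. Tuition Credit: 2% of the €341,850 excess over €20,200 is €6,837; credit = €9,400 − €6,837 = €2,563. total €2,030 + €2,563 = €4,593
Difference: |€8,133 − €4,593| = €3,540.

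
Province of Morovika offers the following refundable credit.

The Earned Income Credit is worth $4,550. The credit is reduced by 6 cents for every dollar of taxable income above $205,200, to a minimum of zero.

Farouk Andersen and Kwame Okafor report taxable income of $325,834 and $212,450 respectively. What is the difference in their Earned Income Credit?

$4,115

Farouk ($325,834): Earned Income Credit: 6% of the $120,634 excess over $205,200 is $7,238.04 ≥ base, so the credit is $0.
Kwame ($212,450): Earned Income Credit: 6% of the $7,250 excess over $205,200 is $435; credit = $4,550 − $435 = $4,115.
Difference: |$0 − $4,115| = $4,115.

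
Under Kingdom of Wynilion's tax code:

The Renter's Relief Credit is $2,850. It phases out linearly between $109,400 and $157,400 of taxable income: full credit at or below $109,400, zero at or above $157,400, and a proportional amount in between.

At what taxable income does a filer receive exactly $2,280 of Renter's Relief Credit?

$2,280 is 2,280/2,850 of the full $2,850, so 570/2,850 of the $48,000 range has been used: income = $109,400 + $48,000 × 570/2,850 = $119,000.

$119,000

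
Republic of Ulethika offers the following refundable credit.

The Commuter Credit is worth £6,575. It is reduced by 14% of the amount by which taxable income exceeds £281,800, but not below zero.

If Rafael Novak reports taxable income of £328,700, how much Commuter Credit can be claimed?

£9

Commuter Credit: 14% of the £46,900 excess over £281,800 is £6,566; credit = £6,575 − £6,566 = £9.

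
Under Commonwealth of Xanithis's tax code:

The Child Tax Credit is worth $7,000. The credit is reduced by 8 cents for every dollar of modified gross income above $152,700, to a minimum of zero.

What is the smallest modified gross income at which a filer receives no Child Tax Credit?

$240,200

The credit falls by 8% of each dollar above $152,700, so it reaches zero when the excess is $7,000 / 8% = $87,500: income = $152,700 + $87,500 = $240,200.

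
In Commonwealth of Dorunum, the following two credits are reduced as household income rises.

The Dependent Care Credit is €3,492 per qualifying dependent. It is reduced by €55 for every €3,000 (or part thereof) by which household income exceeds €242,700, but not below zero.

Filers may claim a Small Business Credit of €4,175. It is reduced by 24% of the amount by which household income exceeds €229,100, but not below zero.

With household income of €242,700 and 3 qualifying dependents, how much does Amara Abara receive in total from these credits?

Dependent Care Credit: base = 3 × €3,492 = €10,476. €242,700 is at or below the €242,700 threshold, so the full €10,476 applies.
Small Business Credit: 24% of the €13,600 excess over €229,100 is €3,264; credit = €4,175 − €3,264 = €911.
Total: €10,476 + €911 = €11,387.

€11,387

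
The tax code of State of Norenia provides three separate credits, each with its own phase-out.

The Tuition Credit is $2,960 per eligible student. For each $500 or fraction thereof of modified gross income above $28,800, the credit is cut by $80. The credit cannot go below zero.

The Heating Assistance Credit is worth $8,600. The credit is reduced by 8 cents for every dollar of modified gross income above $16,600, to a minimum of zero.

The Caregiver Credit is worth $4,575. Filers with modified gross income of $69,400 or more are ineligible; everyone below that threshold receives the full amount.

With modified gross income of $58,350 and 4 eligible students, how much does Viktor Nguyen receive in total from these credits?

Tuition Credit: base = 4 × $2,960 = $11,840. income exceeds $28,800 by $29,550, which is 60 full-or-partial $500 increments; reduction = 60 × $80 = $4,800, leaving $7,040.
Heating Assistance Credit: 8% of the $41,750 excess over $16,600 is $3,340; credit = $8,600 − $3,340 = $5,260.
Caregiver Credit: $58,350 is below the $69,400 cutoff, so the full $4,575 applies.
Total: $7,040 + $5,260 + $4,575 = $16,875.

$16,875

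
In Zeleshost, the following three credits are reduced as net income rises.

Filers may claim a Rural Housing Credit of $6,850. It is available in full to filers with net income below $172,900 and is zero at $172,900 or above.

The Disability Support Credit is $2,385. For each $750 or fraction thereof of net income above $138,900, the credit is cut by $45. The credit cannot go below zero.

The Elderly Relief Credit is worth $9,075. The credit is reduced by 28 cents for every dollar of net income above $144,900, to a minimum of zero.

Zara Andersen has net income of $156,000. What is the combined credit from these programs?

Rural Housing Credit: $156,000 is below the $172,900 cutoff, so the full $6,850 applies.
Disability Support Credit: income exceeds $138,900 by $17,100, which is 23 full-or-partial $750 increments; reduction = 23 × $45 = $1,035, leaving $1,350.
Elderly Relief Credit: 28% of the $11,100 excess over $144,900 is $3,108; credit = $9,075 − $3,108 = $5,967.
Total: $6,850 + $1,350 + $5,967 = $14,167.

$14,167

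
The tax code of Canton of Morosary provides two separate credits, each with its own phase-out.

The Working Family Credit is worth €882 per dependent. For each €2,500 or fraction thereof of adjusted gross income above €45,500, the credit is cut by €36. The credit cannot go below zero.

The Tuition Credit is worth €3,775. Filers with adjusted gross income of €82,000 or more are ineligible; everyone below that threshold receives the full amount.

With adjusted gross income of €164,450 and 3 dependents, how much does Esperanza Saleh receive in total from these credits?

Working Family Credit: base = 3 × €882 = €2,646. income exceeds €45,500 by €118,950, which is 48 full-or-partial €2,500 increments; reduction = 48 × €36 = €1,728, leaving €918.
Tuition Credit: €164,450 meets or exceeds the €82,000 cutoff, so the credit is €0.
Total: €918 + €0 = €918.

€918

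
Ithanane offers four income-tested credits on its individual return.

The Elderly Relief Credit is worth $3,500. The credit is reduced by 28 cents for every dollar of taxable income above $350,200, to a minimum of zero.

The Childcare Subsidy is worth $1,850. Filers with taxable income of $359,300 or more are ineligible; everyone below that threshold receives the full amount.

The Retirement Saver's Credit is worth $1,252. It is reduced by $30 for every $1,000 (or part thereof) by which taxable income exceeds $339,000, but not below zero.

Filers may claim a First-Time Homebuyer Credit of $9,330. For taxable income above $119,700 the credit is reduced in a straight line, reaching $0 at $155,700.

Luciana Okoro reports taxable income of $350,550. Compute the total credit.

Elderly Relief Credit: 28% of the $350 excess over $350,200 is $98; credit = $3,500 − $98 = $3,402.
Childcare Subsidy: $350,550 is below the $359,300 cutoff, so the full $1,850 applies.
Retirement Saver's Credit: income exceeds $339,000 by $11,550, which is 12 full-or-partial $1,000 increments; reduction = 12 × $30 = $360, leaving $892.
First-Time Homebuyer Credit: $350,550 is at or above $155,700, so the credit is $0.
Total: $3,402 + $1,850 + $892 + $0 = $6,144.

$6,144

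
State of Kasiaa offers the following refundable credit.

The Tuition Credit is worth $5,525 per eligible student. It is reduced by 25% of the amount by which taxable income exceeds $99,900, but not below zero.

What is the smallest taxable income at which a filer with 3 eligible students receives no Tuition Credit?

$166,200

Full credit = 3 × $5,525 = $16,575.
The credit falls by 25% of each dollar above $99,900, so it reaches zero when the excess is $16,575 / 25% = $66,300: income = $99,900 + $66,300 = $166,200.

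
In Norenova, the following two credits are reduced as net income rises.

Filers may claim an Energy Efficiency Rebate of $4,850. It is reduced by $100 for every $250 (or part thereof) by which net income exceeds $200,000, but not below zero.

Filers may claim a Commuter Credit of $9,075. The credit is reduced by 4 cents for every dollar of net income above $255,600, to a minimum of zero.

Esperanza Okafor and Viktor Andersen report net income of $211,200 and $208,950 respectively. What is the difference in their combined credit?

$900

Esperanza ($211,200): Energy Efficiency Rebate: income exceeds $200,000 by $11,200, which is 45 full-or-partial $250 increments; reduction = 45 × $100 = $4,500, leaving $350. Commuter Credit: $211,200 is at or below the $255,600 threshold, so the full $9,075 applies. total $350 + $9,075 = $9,425
Viktor ($208,950): Energy Efficiency Rebate: income exceeds $200,000 by $8,950, which is 36 full-or-partial $250 increments; reduction = 36 × $100 = $3,600, leaving $1,250. Commuter Credit: $208,950 is at or below the $255,600 threshold, so the full $9,075 applies. total $1,250 + $9,075 = $10,325
Difference: |$9,425 − $10,325| = $900.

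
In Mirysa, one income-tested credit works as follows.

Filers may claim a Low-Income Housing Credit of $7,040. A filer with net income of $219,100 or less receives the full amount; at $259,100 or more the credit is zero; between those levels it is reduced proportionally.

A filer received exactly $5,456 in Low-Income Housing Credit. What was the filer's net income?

$228,100

$5,456 is 5,456/7,040 of the full $7,040, so 1,584/7,040 of the $40,000 range has been used: income = $219,100 + $40,000 × 1,584/7,040 = $228,100.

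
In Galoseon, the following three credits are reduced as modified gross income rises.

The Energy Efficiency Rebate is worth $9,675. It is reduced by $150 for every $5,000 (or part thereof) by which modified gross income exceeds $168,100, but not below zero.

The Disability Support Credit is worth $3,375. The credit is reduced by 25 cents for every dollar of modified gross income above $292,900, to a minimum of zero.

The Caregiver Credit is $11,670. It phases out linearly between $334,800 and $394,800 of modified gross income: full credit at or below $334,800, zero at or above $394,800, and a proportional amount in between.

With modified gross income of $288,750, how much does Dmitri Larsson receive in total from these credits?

$20,970

Energy Efficiency Rebate: income exceeds $168,100 by $120,650, which is 25 full-or-partial $5,000 increments; reduction = 25 × $150 = $3,750, leaving $5,925.
Disability Support Credit: $288,750 is at or below the $292,900 threshold, so the full $3,375 applies.
Caregiver Credit: $288,750 is at or below the $334,800 threshold, so the full $11,670 applies.
Total: $5,925 + $3,375 + $11,670 = $20,970.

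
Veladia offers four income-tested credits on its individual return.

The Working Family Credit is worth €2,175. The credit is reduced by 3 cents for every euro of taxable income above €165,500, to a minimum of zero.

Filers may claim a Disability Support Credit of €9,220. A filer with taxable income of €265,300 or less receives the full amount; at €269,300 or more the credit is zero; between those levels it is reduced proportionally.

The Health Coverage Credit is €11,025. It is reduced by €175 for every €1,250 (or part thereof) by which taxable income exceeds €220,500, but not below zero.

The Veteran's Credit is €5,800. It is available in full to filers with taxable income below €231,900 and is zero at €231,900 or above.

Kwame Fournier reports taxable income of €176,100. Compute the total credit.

€27,902

Working Family Credit: 3% of the €10,600 excess over €165,500 is €318; credit = €2,175 − €318 = €1,857.
Disability Support Credit: €176,100 is at or below the €265,300 threshold, so the full €9,220 applies.
Health Coverage Credit: €176,100 is at or below the €220,500 threshold, so the full €11,025 applies.
Veteran's Credit: €176,100 is below the €231,900 cutoff, so the full €5,800 applies.
Total: €1,857 + €9,220 + €11,025 + €5,800 = €27,902.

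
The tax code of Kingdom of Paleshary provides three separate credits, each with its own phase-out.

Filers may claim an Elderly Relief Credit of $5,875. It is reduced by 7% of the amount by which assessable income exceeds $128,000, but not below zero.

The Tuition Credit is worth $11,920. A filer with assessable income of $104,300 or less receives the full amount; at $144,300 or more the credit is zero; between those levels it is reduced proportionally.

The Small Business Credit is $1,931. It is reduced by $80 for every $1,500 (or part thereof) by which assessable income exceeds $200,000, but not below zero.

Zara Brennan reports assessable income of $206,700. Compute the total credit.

$1,897

Elderly Relief Credit: 7% of the $78,700 excess over $128,000 is $5,509; credit = $5,875 − $5,509 = $366.
Tuition Credit: $206,700 is at or above $144,300, so the credit is $0.
Small Business Credit: income exceeds $200,000 by $6,700, which is 5 full-or-partial $1,500 increments; reduction = 5 × $80 = $400, leaving $1,531.
Total: $366 + $0 + $1,531 = $1,897.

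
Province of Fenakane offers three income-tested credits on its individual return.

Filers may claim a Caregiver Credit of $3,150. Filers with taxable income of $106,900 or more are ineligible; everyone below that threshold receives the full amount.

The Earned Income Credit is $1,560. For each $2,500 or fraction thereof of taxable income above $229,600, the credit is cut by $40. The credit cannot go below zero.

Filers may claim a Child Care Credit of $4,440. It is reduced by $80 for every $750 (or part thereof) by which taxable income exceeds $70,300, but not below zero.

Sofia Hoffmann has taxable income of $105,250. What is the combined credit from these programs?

$5,390

Caregiver Credit: $105,250 is below the $106,900 cutoff, so the full $3,150 applies.
Earned Income Credit: $105,250 is at or below the $229,600 threshold, so the full $1,560 applies.
Child Care Credit: income exceeds $70,300 by $34,950, which is 47 full-or-partial $750 increments; reduction = 47 × $80 = $3,760, leaving $680.
Total: $3,150 + $1,560 + $680 = $5,390.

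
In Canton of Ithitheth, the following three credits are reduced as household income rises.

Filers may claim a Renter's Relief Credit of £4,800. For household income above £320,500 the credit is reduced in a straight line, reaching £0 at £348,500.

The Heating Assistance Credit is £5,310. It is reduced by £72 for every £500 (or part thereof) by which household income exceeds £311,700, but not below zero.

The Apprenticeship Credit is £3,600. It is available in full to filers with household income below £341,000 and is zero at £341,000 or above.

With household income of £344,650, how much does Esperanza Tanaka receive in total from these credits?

£1,218

Renter's Relief Credit: £344,650 is £24,150 into a £28,000 phase-out range, leaving 3,850/28,000 of the credit: £4,800 × 3,850/28,000 = £660.
Heating Assistance Credit: income exceeds £311,700 by £32,950, which is 66 full-or-partial £500 increments; reduction = 66 × £72 = £4,752, leaving £558.
Apprenticeship Credit: £344,650 meets or exceeds the £341,000 cutoff, so the credit is £0.
Total: £660 + £558 + £0 = £1,218.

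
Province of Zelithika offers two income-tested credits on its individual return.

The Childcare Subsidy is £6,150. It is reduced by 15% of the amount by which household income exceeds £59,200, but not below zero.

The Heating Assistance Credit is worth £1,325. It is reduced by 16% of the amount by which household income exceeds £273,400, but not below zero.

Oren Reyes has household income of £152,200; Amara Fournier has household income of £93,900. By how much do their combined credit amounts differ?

£945

Oren (£152,200): Childcare Subsidy: 15% of the £93,000 excess over £59,200 is £13,950 ≥ base, so the credit is £0. Heating Assistance Credit: £152,200 is at or below the £273,400 threshold, so the full £1,325 applies. total £0 + £1,325 = £1,325
Amara (£93,900): Childcare Subsidy: 15% of the £34,700 excess over £59,200 is £5,205; credit = £6,150 − £5,205 = £945. Heating Assistance Credit: £93,900 is at or below the £273,400 threshold, so the full £1,325 applies. total £945 + £1,325 = £2,270
Difference: |£1,325 − £2,270| = £945.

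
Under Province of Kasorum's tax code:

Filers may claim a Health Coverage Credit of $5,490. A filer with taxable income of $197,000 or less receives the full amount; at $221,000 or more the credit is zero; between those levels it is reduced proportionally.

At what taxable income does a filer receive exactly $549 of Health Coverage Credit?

$218,600

$549 is 549/5,490 of the full $5,490, so 4,941/5,490 of the $24,000 range has been used: income = $197,000 + $24,000 × 4,941/5,490 = $218,600.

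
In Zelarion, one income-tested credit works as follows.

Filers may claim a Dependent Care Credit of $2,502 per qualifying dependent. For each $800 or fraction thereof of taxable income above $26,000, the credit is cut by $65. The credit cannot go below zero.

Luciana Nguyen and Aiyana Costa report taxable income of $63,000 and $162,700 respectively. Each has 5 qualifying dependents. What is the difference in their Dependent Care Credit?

Luciana ($63,000): Dependent Care Credit: base = 5 × $2,502 = $12,510. income exceeds $26,000 by $37,000, which is 47 full-or-partial $800 increments; reduction = 47 × $65 = $3,055, leaving $9,455.
Aiyana ($162,700): Dependent Care Credit: base = 5 × $2,502 = $12,510. income exceeds $26,000 by $136,700, which is 171 full-or-partial $800 increments; reduction = 171 × $65 = $11,115, leaving $1,395.
Difference: |$9,455 − $1,395| = $8,060.

$8,060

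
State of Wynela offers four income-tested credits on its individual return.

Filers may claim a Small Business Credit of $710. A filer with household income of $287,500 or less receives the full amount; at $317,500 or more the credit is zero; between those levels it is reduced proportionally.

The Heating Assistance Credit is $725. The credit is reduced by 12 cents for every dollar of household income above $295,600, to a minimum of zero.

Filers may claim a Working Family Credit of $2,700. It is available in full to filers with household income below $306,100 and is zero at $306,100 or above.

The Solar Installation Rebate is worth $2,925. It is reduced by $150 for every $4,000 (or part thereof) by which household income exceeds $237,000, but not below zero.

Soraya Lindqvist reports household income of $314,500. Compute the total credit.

$71

Small Business Credit: $314,500 is $27,000 into a $30,000 phase-out range, leaving 3,000/30,000 of the credit: $710 × 3,000/30,000 = $71.
Heating Assistance Credit: 12% of the $18,900 excess over $295,600 is $2,268 ≥ base, so the credit is $0.
Working Family Credit: $314,500 meets or exceeds the $306,100 cutoff, so the credit is $0.
Solar Installation Rebate: income exceeds $237,000 by $77,500 → 20 increments × $150 = $3,000 ≥ base, so the credit is $0.
Total: $71 + $0 + $0 + $0 = $71.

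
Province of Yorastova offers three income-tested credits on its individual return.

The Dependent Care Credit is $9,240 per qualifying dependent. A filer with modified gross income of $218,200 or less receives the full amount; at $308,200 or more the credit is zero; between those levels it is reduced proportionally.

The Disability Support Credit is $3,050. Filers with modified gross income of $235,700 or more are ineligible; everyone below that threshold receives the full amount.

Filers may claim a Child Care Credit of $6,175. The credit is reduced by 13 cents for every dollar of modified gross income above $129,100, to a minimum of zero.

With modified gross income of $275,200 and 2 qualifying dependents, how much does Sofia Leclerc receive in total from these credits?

$6,776

Dependent Care Credit: base = 2 × $9,240 = $18,480. $275,200 is $57,000 into a $90,000 phase-out range, leaving 33,000/90,000 of the credit: $18,480 × 33,000/90,000 = $6,776.
Disability Support Credit: $275,200 meets or exceeds the $235,700 cutoff, so the credit is $0.
Child Care Credit: 13% of the $146,100 excess over $129,100 is $18,993 ≥ base, so the credit is $0.
Total: $6,776 + $0 + $0 = $6,776.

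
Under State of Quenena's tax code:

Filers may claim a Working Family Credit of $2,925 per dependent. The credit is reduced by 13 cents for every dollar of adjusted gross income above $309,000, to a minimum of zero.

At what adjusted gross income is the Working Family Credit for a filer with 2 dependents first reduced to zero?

$354,000

Full credit = 2 × $2,925 = $5,850.
The credit falls by 13% of each dollar above $309,000, so it reaches zero when the excess is $5,850 / 13% = $45,000: income = $309,000 + $45,000 = $354,000.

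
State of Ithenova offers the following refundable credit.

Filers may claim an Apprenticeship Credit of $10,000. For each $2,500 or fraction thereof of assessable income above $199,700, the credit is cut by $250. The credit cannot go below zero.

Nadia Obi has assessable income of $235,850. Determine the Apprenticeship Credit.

$6,250

Apprenticeship Credit: income exceeds $199,700 by $36,150, which is 15 full-or-partial $2,500 increments; reduction = 15 × $250 = $3,750, leaving $6,250.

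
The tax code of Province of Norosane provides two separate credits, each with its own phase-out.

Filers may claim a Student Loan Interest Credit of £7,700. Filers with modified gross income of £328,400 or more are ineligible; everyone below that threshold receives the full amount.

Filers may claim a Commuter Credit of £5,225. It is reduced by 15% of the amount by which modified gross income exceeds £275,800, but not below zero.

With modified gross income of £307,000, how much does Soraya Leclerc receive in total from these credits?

Student Loan Interest Credit: £307,000 is below the £328,400 cutoff, so the full £7,700 applies.
Commuter Credit: 15% of the £31,200 excess over £275,800 is £4,680; credit = £5,225 − £4,680 = £545.
Total: £7,700 + £545 = £8,245.

£8,245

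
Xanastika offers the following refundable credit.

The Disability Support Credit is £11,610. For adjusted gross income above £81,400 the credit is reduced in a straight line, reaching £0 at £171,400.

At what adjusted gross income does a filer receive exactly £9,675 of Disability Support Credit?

£9,675 is 9,675/11,610 of the full £11,610, so 1,935/11,610 of the £90,000 range has been used: income = £81,400 + £90,000 × 1,935/11,610 = £96,400.

£96,400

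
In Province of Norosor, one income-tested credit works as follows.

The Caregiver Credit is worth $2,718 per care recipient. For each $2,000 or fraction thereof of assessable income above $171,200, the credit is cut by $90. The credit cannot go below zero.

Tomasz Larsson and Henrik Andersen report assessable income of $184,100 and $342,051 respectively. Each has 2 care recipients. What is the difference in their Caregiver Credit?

$4,806

Tomasz ($184,100): Caregiver Credit: base = 2 × $2,718 = $5,436. income exceeds $171,200 by $12,900, which is 7 full-or-partial $2,000 increments; reduction = 7 × $90 = $630, leaving $4,806.
Henrik ($342,051): Caregiver Credit: base = 2 × $2,718 = $5,436. income exceeds $171,200 by $170,851 → 86 increments × $90 = $7,740 ≥ base, so the credit is $0.
Difference: |$4,806 − $0| = $4,806.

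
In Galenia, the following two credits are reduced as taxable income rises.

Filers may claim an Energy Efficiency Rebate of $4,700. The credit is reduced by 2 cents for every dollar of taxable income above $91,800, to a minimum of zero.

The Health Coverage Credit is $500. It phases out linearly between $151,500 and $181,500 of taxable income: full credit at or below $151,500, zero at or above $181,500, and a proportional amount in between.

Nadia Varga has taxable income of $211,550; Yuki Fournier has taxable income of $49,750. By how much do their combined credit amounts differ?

Nadia ($211,550): Energy Efficiency Rebate: 2% of the $119,750 excess over $91,800 is $2,395; credit = $4,700 − $2,395 = $2,305. Health Coverage Credit: $211,550 is at or above $181,500, so the credit is $0. total $2,305 + $0 = $2,305
Yuki ($49,750): Energy Efficiency Rebate: $49,750 is at or below the $91,800 threshold, so the full $4,700 applies. Health Coverage Credit: $49,750 is at or below the $151,500 threshold, so the full $500 applies. total $4,700 + $500 = $5,200
Difference: |$2,305 − $5,200| = $2,895.

$2,895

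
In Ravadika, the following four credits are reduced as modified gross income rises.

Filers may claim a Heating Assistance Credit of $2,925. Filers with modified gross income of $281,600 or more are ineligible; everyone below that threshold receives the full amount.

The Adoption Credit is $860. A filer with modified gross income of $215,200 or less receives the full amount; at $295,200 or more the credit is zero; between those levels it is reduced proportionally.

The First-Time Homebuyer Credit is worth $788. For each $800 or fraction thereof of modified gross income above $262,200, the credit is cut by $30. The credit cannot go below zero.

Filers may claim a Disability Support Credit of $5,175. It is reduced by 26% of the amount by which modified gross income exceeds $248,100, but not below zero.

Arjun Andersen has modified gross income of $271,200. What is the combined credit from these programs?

Heating Assistance Credit: $271,200 is below the $281,600 cutoff, so the full $2,925 applies.
Adoption Credit: $271,200 is $56,000 into a $80,000 phase-out range, leaving 24,000/80,000 of the credit: $860 × 24,000/80,000 = $258.
First-Time Homebuyer Credit: income exceeds $262,200 by $9,000, which is 12 full-or-partial $800 increments; reduction = 12 × $30 = $360, leaving $428.
Disability Support Credit: 26% of the $23,100 excess over $248,100 is $6,006 ≥ base, so the credit is $0.
Total: $2,925 + $258 + $428 + $0 = $3,611.

$3,611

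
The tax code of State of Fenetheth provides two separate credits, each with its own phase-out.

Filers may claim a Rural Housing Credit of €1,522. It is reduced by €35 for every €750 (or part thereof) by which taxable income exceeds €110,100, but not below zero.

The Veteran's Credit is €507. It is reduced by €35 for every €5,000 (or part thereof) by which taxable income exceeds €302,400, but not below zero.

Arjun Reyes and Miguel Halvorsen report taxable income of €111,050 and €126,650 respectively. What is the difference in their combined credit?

€735

Arjun (€111,050): Rural Housing Credit: income exceeds €110,100 by €950, which is 2 full-or-partial €750 increments; reduction = 2 × €35 = €70, leaving €1,452. Veteran's Credit: €111,050 is at or below the €302,400 threshold, so the full €507 applies. total €1,452 + €507 = €1,959
Miguel (€126,650): Rural Housing Credit: income exceeds €110,100 by €16,550, which is 23 full-or-partial €750 increments; reduction = 23 × €35 = €805, leaving €717. Veteran's Credit: €126,650 is at or below the €302,400 threshold, so the full €507 applies. total €717 + €507 = €1,224
Difference: |€1,959 − €1,224| = €735.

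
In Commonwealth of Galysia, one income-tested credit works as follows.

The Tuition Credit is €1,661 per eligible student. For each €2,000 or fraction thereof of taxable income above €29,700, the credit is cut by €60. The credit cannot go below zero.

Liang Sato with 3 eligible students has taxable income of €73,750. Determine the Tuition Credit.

€3,603

Tuition Credit: base = 3 × €1,661 = €4,983. income exceeds €29,700 by €44,050, which is 23 full-or-partial €2,000 increments; reduction = 23 × €60 = €1,380, leaving €3,603.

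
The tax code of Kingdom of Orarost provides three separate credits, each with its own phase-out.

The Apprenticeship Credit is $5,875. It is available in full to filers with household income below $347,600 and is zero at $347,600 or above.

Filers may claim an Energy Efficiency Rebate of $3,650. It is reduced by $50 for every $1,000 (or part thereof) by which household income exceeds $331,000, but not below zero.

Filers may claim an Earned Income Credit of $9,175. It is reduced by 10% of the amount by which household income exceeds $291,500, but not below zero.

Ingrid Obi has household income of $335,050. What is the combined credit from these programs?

$14,095

Apprenticeship Credit: $335,050 is below the $347,600 cutoff, so the full $5,875 applies.
Energy Efficiency Rebate: income exceeds $331,000 by $4,050, which is 5 full-or-partial $1,000 increments; reduction = 5 × $50 = $250, leaving $3,400.
Earned Income Credit: 10% of the $43,550 excess over $291,500 is $4,355; credit = $9,175 − $4,355 = $4,820.
Total: $5,875 + $3,400 + $4,820 = $14,095.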